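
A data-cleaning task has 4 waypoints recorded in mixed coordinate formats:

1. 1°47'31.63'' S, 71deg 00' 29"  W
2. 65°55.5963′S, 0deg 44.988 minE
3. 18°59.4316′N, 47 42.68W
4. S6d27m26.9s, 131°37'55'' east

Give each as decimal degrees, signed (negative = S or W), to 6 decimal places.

Point 1:
  Latitude: 1 + 47/60 + 31.63/3600 = 1.7921194
  hemisphere S, so the sign is −
  λ: 71 + 0/60 + 29/3600 = 71.0080556
  W → negative
Point 2:
  Latitude: 55.5963′ = 0.926605°; total 65.9266050
  hemisphere S, so the sign is −
  Lon: 0 + 44.988/60 = 0.7498000
  E ⇒ keep positive
Point 3:
  Lat: 59.4316′ = 0.990527°; total 18.9905267
  N → positive
  Longitude: 42.68′ = 0.711333°; total 47.7113333
  hemisphere W, so the sign is −
Point 4:
  Latitude: 6° + 27/60 + 26.9/3600 = 6 + 0.450000 + 0.007472 = 6.4574722
  S → negative
  Longitude: 131 + 37/60 + 55/3600 = 131.6319444
  E → positive

1. -1.792119, -71.008056
2. -65.926605, 0.749800
3. 18.990527, -47.711333
4. -6.457472, 131.631944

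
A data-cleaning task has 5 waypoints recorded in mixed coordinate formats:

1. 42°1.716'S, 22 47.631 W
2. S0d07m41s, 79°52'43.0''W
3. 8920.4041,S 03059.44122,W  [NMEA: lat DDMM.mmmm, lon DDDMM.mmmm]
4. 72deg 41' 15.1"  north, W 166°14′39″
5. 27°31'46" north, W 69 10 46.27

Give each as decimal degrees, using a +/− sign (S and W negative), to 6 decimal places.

1. -42.028600, -22.793850
2. -0.128056, -79.878611
3. -89.340068, -30.990687
4. 72.687528, -166.244167
5. 27.529444, -69.179519

Point 1:
  Lat: 1.716′ = 0.028600°; total 42.0286000
  S → negative
  Lon: 47.631′ = 0.793850°; total 22.7938500
  W → negative
Point 2:
  Latitude: 0 + 7/60 + 41/3600 = 0.1280556
  hemisphere S, so the sign is −
  Lon: 79° + 52/60 + 43/3600 = 79 + 0.866667 + 0.011944 = 79.8786111
  hemisphere W, so the sign is −
Point 3:
  Lat: split at 2 digits → 89° and 20.4041′; 89 + 20.4041/60 = 89.3400683
  hemisphere S, so the sign is −
  Longitude: degrees = first 3 digits = 30, minutes = 59.44122; 30 + 59.44122/60 = 30.9906870
  W ⇒ negate
Point 4:
  Latitude: 72° + 41/60 + 15.1/3600 = 72 + 0.683333 + 0.004194 = 72.6875278
  N ⇒ keep positive
  λ: 14′ + 39″ = 14.65000′; 166 + 14.65000/60 = 166.2441667
  W ⇒ negate
Point 5:
  Latitude: 27° + 31/60 + 46/3600 = 27 + 0.516667 + 0.012778 = 27.5294444
  N ⇒ keep positive
  λ: 69° + 10/60 + 46.27/3600 = 69 + 0.166667 + 0.012853 = 69.1795194
  hemisphere W, so the sign is −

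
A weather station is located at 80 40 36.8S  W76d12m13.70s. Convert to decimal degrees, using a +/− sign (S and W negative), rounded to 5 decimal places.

-80.67689, -76.20381

Latitude: 80 + 40/60 + 36.8/3600 = 80.676889
S ⇒ negate
λ: 12′ + 13.7″ = 12.22833′; 76 + 12.22833/60 = 76.203806
hemisphere W, so the sign is −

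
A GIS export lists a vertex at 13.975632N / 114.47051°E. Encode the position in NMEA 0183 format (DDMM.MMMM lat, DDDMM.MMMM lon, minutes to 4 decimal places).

Latitude: 13° + 0.975632 × 60 = 13° 58.537920′
λ: 114° + 0.470510 × 60 = 114° 28.230600′

1358.5379,N / 11428.2306,E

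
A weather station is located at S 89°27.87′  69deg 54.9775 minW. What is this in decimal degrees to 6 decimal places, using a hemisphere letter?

89.464500° S, 69.916292° W

Lat: 89 + 27.87/60 = 89.4645000
Longitude: 54.9775′ = 0.916292°; total 69.9162917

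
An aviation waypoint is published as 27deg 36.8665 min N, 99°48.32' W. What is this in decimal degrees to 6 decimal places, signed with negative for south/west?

27.614442, -99.805333

Latitude: 36.8665′ = 0.614442°; total 27.6144417
N → positive
Longitude: 48.32′ = 0.805333°; total 99.8053333
W ⇒ negate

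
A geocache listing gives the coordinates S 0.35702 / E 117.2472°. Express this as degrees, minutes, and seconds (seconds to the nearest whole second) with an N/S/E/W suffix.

0°21′25″ S, 117°14′50″ E

Lat: whole degrees 0; 21.42120′ → 21′ and 25.27″
Longitude: 0.247200 × 60 = 14.83200′ → 14′, remainder × 60 = 49.92″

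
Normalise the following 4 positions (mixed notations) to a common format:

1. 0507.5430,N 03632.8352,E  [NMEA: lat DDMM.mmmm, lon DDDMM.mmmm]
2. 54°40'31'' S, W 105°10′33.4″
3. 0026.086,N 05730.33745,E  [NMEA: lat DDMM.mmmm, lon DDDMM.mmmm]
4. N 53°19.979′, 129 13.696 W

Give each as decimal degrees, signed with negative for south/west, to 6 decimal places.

Point 1:
  φ: split at 2 digits → 05° and 7.543′; 5 + 7.543/60 = 5.1257167
  N → positive
  Lon: degrees = first 3 digits = 36, minutes = 32.8352; 36 + 32.8352/60 = 36.5472533
  E → positive
Point 2:
  Lat: 54° + 40/60 + 31/3600 = 54 + 0.666667 + 0.008611 = 54.6752778
  S ⇒ negate
  λ: 105 + 10/60 + 33.4/3600 = 105.1759444
  W → negative
Point 3:
  Latitude: split at 2 digits → 00° and 26.086′; 0 + 26.086/60 = 0.4347667
  N → positive
  Lon: degrees = first 3 digits = 57, minutes = 30.33745; 57 + 30.33745/60 = 57.5056242
  E ⇒ keep positive
Point 4:
  φ: 53 + 19.979/60 = 53.3329833
  N ⇒ keep positive
  Longitude: 13.696′ = 0.228267°; total 129.2282667
  hemisphere W, so the sign is −

1. 5.125717, 36.547253
2. -54.675278, -105.175944
3. 0.434767, 57.505624
4. 53.332983, -129.228267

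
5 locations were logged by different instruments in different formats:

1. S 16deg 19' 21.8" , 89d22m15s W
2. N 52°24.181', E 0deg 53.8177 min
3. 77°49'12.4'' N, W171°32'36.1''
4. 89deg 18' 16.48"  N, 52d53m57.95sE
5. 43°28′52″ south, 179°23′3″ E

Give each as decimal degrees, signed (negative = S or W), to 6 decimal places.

1. -16.322722, -89.370833
2. 52.403017, 0.896962
3. 77.820111, -171.543361
4. 89.304578, 52.899431
5. -43.481111, 179.384167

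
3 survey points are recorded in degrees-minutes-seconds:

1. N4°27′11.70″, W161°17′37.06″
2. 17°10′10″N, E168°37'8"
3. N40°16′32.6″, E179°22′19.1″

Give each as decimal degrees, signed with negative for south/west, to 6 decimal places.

Point 1:
  φ: 4° + 27/60 + 11.7/3600 = 4 + 0.450000 + 0.003250 = 4.4532500
  N → positive
  Lon: 17′ + 37.06″ = 17.61767′; 161 + 17.61767/60 = 161.2936278
  hemisphere W, so the sign is −
Point 2:
  Latitude: 10′ + 10″ = 10.16667′; 17 + 10.16667/60 = 17.1694444
  N → positive
  Longitude: 168 + 37/60 + 8/3600 = 168.6188889
  E ⇒ keep positive
Point 3:
  Lat: 16′ + 32.6″ = 16.54333′; 40 + 16.54333/60 = 40.2757222
  N ⇒ keep positive
  Longitude: 179° + 22/60 + 19.1/3600 = 179 + 0.366667 + 0.005306 = 179.3719722
  E → positive

1. 4.453250, -161.293628
2. 17.169444, 168.618889
3. 40.275722, 179.371972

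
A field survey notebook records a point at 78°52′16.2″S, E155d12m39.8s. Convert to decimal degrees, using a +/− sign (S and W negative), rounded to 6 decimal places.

-78.871167, 155.211056

Lat: 78° + 52/60 + 16.2/3600 = 78 + 0.866667 + 0.004500 = 78.8711667
hemisphere S, so the sign is −
Lon: 12′ + 39.8″ = 12.66333′; 155 + 12.66333/60 = 155.2110556
E → positive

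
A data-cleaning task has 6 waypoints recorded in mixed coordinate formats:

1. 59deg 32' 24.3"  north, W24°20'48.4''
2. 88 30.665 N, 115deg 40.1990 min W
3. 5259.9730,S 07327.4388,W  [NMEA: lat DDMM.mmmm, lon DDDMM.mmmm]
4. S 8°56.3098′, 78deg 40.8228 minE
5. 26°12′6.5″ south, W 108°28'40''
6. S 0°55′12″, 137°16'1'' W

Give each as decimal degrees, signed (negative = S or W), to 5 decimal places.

1. 59.54008, -24.34678
2. 88.51108, -115.66998
3. -52.99955, -73.45731
4. -8.93850, 78.68038
5. -26.20181, -108.47778
6. -0.92000, -137.26694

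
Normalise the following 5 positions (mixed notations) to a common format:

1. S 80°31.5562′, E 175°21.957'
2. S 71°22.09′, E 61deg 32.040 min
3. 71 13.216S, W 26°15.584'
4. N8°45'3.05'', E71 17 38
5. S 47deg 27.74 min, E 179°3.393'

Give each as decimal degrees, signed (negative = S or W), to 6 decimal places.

1. -80.525937, 175.365950
2. -71.368167, 61.534000
3. -71.220267, -26.259733
4. 8.750847, 71.293889
5. -47.462333, 179.056550

Point 1:
  Lat: 31.5562′ = 0.525937°; total 80.5259367
  S ⇒ negate
  Lon: 175 + 21.957/60 = 175.3659500
  E → positive
Point 2:
  φ: 71 + 22.09/60 = 71.3681667
  S ⇒ negate
  λ: 32.04′ = 0.534000°; total 61.5340000
  E ⇒ keep positive
Point 3:
  φ: 71 + 13.216/60 = 71.2202667
  S ⇒ negate
  Lon: 15.584′ = 0.259733°; total 26.2597333
  hemisphere W, so the sign is −
Point 4:
  φ: 45′ + 3.05″ = 45.05083′; 8 + 45.05083/60 = 8.7508472
  N ⇒ keep positive
  λ: 71° + 17/60 + 38/3600 = 71 + 0.283333 + 0.010556 = 71.2938889
  E → positive
Point 5:
  Lat: 47 + 27.74/60 = 47.4623333
  hemisphere S, so the sign is −
  Longitude: 3.393′ = 0.056550°; total 179.0565500
  E → positive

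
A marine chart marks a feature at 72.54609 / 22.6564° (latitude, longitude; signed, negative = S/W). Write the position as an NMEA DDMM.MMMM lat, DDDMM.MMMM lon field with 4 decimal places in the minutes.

7232.7654,N / 02239.3840,E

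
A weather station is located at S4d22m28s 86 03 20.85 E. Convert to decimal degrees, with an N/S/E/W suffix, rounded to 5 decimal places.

Lat: 4 + 22/60 + 28/3600 = 4.374444
λ: 86° + 3/60 + 20.85/3600 = 86 + 0.050000 + 0.005792 = 86.055792

4.37444° S, 86.05579° E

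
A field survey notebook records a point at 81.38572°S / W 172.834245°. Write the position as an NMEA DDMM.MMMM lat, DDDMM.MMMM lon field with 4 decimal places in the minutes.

8123.1432,S / 17250.0547,W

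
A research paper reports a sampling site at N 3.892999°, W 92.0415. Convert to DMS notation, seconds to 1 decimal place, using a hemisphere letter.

Lat: 0.892999° → 53.57994′; 0.57994 × 60 = 34.796″
Longitude: whole degrees 92; 2.49000′ → 2′ and 29.400″

3°53′34.8″ N, 92°02′29.4″ W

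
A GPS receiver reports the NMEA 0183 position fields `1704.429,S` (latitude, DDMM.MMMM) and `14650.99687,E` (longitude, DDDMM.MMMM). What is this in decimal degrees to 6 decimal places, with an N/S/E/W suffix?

17.073817° S, 146.849948° E

Lat: split at 2 digits → 17° and 4.429′; 17 + 4.429/60 = 17.0738167
λ: split at 3 digits → 146° and 50.99687′; 146 + 50.99687/60 = 146.8499478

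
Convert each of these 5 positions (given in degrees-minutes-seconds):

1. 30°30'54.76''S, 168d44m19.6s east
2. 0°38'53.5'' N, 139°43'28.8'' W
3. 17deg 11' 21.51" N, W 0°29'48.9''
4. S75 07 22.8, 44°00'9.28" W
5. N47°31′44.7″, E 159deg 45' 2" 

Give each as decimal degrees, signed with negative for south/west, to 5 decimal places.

Point 1:
  Latitude: 30 + 30/60 + 54.76/3600 = 30.515211
  S ⇒ negate
  Longitude: 168° + 44/60 + 19.6/3600 = 168 + 0.733333 + 0.005444 = 168.738778
  E ⇒ keep positive
Point 2:
  Latitude: 0° + 38/60 + 53.5/3600 = 0 + 0.633333 + 0.014861 = 0.648194
  N ⇒ keep positive
  Lon: 43′ + 28.8″ = 43.48000′; 139 + 43.48000/60 = 139.724667
  W ⇒ negate
Point 3:
  φ: 17° + 11/60 + 21.51/3600 = 17 + 0.183333 + 0.005975 = 17.189308
  N → positive
  Lon: 0 + 29/60 + 48.9/3600 = 0.496917
  W ⇒ negate
Point 4:
  Lat: 75 + 7/60 + 22.8/3600 = 75.123000
  hemisphere S, so the sign is −
  λ: 44 + 0/60 + 9.28/3600 = 44.002578
  W → negative
Point 5:
  Lat: 31′ + 44.7″ = 31.74500′; 47 + 31.74500/60 = 47.529083
  N → positive
  Longitude: 159 + 45/60 + 2/3600 = 159.750556
  E ⇒ keep positive

1. -30.51521, 168.73878
2. 0.64819, -139.72467
3. 17.18931, -0.49692
4. -75.12300, -44.00258
5. 47.52908, 159.75056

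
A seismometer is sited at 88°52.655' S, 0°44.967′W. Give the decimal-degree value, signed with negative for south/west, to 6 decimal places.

-88.877583, -0.749450

φ: 52.655′ = 0.877583°; total 88.8775833
hemisphere S, so the sign is −
Lon: 0 + 44.967/60 = 0.7494500
hemisphere W, so the sign is −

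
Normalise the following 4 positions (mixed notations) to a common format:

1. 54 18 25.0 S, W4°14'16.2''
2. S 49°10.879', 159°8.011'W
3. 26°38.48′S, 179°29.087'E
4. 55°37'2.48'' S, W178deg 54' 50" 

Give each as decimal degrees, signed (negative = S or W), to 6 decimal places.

1. -54.306944, -4.237833
2. -49.181317, -159.133517
3. -26.641333, 179.484783
4. -55.617356, -178.913889

Point 1:
  Lat: 54° + 18/60 + 25/3600 = 54 + 0.300000 + 0.006944 = 54.3069444
  S ⇒ negate
  λ: 14′ + 16.2″ = 14.27000′; 4 + 14.27000/60 = 4.2378333
  W ⇒ negate
Point 2:
  Latitude: 10.879′ = 0.181317°; total 49.1813167
  S → negative
  λ: 159 + 8.011/60 = 159.1335167
  W ⇒ negate
Point 3:
  Lat: 38.48′ = 0.641333°; total 26.6413333
  S ⇒ negate
  Longitude: 29.087′ = 0.484783°; total 179.4847833
  E → positive
Point 4:
  Lat: 55 + 37/60 + 2.48/3600 = 55.6173556
  S → negative
  λ: 178° + 54/60 + 50/3600 = 178 + 0.900000 + 0.013889 = 178.9138889
  W ⇒ negate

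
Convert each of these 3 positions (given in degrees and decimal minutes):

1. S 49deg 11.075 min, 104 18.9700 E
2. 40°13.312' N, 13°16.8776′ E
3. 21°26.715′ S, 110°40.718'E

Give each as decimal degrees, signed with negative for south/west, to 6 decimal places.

1. -49.184583, 104.316167
2. 40.221867, 13.281293
3. -21.445250, 110.678633

Point 1:
  φ: 11.075′ = 0.184583°; total 49.1845833
  S → negative
  Lon: 104 + 18.97/60 = 104.3161667
  E → positive
Point 2:
  Latitude: 13.312′ = 0.221867°; total 40.2218667
  N ⇒ keep positive
  Lon: 13 + 16.8776/60 = 13.2812933
  E ⇒ keep positive
Point 3:
  Lat: 26.715′ = 0.445250°; total 21.4452500
  hemisphere S, so the sign is −
  Longitude: 110 + 40.718/60 = 110.6786333
  E → positive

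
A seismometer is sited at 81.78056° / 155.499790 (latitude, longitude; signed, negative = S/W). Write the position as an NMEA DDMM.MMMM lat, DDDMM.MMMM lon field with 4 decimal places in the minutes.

8146.8336,N / 15529.9874,E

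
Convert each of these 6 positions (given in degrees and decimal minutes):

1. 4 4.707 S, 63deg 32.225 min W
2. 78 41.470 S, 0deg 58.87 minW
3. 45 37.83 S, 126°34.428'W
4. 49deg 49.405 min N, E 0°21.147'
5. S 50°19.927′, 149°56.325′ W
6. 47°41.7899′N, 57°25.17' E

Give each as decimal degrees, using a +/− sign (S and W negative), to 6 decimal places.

Point 1:
  φ: 4 + 4.707/60 = 4.0784500
  S → negative
  Longitude: 63 + 32.225/60 = 63.5370833
  hemisphere W, so the sign is −
Point 2:
  Latitude: 41.47′ = 0.691167°; total 78.6911667
  hemisphere S, so the sign is −
  λ: 58.87′ = 0.981167°; total 0.9811667
  W → negative
Point 3:
  Latitude: 37.83′ = 0.630500°; total 45.6305000
  S → negative
  Longitude: 34.428′ = 0.573800°; total 126.5738000
  W → negative
Point 4:
  Latitude: 49.405′ = 0.823417°; total 49.8234167
  N ⇒ keep positive
  Lon: 21.147′ = 0.352450°; total 0.3524500
  E → positive
Point 5:
  Lat: 50 + 19.927/60 = 50.3321167
  hemisphere S, so the sign is −
  λ: 149 + 56.325/60 = 149.9387500
  W ⇒ negate
Point 6:
  φ: 41.7899′ = 0.696498°; total 47.6964983
  N ⇒ keep positive
  Longitude: 57 + 25.17/60 = 57.4195000
  E ⇒ keep positive

1. -4.078450, -63.537083
2. -78.691167, -0.981167
3. -45.630500, -126.573800
4. 49.823417, 0.352450
5. -50.332117, -149.938750
6. 47.696498, 57.419500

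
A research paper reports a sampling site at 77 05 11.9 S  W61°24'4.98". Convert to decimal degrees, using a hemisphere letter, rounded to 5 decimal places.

77.08664° S, 61.40138° W

Lat: 5′ + 11.9″ = 5.19833′; 77 + 5.19833/60 = 77.086639
Lon: 24′ + 4.98″ = 24.08300′; 61 + 24.08300/60 = 61.401383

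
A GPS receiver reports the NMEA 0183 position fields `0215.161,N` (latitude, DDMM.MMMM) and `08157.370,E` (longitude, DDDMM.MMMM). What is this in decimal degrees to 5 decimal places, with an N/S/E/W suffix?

2.25268° N, 81.95617° E

φ: split at 2 digits → 02° and 15.161′; 2 + 15.161/60 = 2.252683
Longitude: split at 3 digits → 081° and 57.37′; 81 + 57.37/60 = 81.956167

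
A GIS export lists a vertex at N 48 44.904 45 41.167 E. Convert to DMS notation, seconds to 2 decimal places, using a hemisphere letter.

Latitude: fractional minutes 0.90400 × 60 = 54.2400″
Longitude: fractional minutes 0.16700 × 60 = 10.0200″

48°44′54.24″ N, 45°41′10.02″ E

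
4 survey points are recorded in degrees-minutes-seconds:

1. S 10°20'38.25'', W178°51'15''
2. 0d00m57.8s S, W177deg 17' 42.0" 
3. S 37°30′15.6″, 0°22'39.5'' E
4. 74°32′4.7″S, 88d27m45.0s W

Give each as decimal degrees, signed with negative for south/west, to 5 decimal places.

1. -10.34396, -178.85417
2. -0.01606, -177.29500
3. -37.50433, 0.37764
4. -74.53464, -88.46250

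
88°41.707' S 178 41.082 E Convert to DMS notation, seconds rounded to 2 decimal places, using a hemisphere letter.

88°41′42.42″ S, 178°41′4.92″ E

φ: fractional minutes 0.70700 × 60 = 42.4200″
Longitude: 41.08200′ → 41′ and 0.08200 × 60 = 4.9200″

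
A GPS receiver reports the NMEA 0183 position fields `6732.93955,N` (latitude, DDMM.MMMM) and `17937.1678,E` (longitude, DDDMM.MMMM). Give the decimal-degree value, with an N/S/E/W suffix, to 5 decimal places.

φ: split at 2 digits → 67° and 32.93955′; 67 + 32.93955/60 = 67.548993
Lon: degrees = first 3 digits = 179, minutes = 37.1678; 179 + 37.1678/60 = 179.619463

67.54899° N, 179.61946° E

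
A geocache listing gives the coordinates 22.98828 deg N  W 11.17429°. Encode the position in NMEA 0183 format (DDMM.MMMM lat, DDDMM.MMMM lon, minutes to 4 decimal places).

2259.2968,N / 01110.4574,W

φ: minutes = (22.988280 − 22) × 60 = 59.296800
Longitude: fractional part 0.174290 → 10.457400 minutes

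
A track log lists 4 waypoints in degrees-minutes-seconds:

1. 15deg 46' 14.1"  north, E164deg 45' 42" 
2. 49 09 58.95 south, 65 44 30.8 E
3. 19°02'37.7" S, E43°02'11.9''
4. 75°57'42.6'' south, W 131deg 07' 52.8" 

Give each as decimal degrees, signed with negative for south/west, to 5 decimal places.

Point 1:
  Lat: 15° + 46/60 + 14.1/3600 = 15 + 0.766667 + 0.003917 = 15.770583
  N → positive
  Longitude: 164 + 45/60 + 42/3600 = 164.761667
  E ⇒ keep positive
Point 2:
  Lat: 49 + 9/60 + 58.95/3600 = 49.166375
  hemisphere S, so the sign is −
  λ: 65 + 44/60 + 30.8/3600 = 65.741889
  E ⇒ keep positive
Point 3:
  Lat: 19° + 2/60 + 37.7/3600 = 19 + 0.033333 + 0.010472 = 19.043806
  S ⇒ negate
  λ: 43° + 2/60 + 11.9/3600 = 43 + 0.033333 + 0.003306 = 43.036639
  E → positive
Point 4:
  Latitude: 75 + 57/60 + 42.6/3600 = 75.961833
  S → negative
  Longitude: 131 + 7/60 + 52.8/3600 = 131.131333
  hemisphere W, so the sign is −

1. 15.77058, 164.76167
2. -49.16638, 65.74189
3. -19.04381, 43.03664
4. -75.96183, -131.13133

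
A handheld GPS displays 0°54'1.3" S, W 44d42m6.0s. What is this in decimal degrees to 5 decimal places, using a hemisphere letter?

Lat: 54′ + 1.3″ = 54.02167′; 0 + 54.02167/60 = 0.900361
Lon: 44 + 42/60 + 6/3600 = 44.701667

0.90036° S, 44.70167° W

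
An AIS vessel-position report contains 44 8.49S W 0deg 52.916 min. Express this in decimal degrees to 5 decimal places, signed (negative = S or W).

-44.14150, -0.88193

Lat: 44 + 8.49/60 = 44.141500
S ⇒ negate
Lon: 52.916′ = 0.881933°; total 0.881933
hemisphere W, so the sign is −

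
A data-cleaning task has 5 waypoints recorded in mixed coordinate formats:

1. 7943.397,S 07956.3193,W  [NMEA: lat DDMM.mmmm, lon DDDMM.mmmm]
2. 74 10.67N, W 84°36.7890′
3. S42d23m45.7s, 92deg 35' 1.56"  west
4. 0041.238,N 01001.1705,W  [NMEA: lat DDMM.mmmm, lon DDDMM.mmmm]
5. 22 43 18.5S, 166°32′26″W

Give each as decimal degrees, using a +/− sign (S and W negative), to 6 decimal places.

1. -79.723283, -79.938655
2. 74.177833, -84.613150
3. -42.396028, -92.583767
4. 0.687300, -10.019508
5. -22.721806, -166.540556

Point 1:
  φ: split at 2 digits → 79° and 43.397′; 79 + 43.397/60 = 79.7232833
  hemisphere S, so the sign is −
  Lon: degrees = first 3 digits = 79, minutes = 56.3193; 79 + 56.3193/60 = 79.9386550
  W ⇒ negate
Point 2:
  Latitude: 10.67′ = 0.177833°; total 74.1778333
  N ⇒ keep positive
  λ: 84 + 36.789/60 = 84.6131500
  W → negative
Point 3:
  Latitude: 42 + 23/60 + 45.7/3600 = 42.3960278
  S ⇒ negate
  Longitude: 92 + 35/60 + 1.56/3600 = 92.5837667
  W ⇒ negate
Point 4:
  Lat: split at 2 digits → 00° and 41.238′; 0 + 41.238/60 = 0.6873000
  N → positive
  Longitude: degrees = first 3 digits = 10, minutes = 1.1705; 10 + 1.1705/60 = 10.0195083
  W ⇒ negate
Point 5:
  Lat: 43′ + 18.5″ = 43.30833′; 22 + 43.30833/60 = 22.7218056
  S ⇒ negate
  Longitude: 166° + 32/60 + 26/3600 = 166 + 0.533333 + 0.007222 = 166.5405556
  W ⇒ negate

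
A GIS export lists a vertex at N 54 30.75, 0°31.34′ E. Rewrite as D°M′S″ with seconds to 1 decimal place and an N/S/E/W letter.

54°30′45.0″ N, 0°31′20.4″ E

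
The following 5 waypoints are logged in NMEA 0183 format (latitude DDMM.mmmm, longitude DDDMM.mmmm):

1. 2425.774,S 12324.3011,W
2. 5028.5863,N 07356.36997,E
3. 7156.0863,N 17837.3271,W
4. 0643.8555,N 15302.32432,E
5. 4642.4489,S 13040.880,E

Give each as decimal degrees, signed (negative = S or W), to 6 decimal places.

Point 1:
  Latitude: split at 2 digits → 24° and 25.774′; 24 + 25.774/60 = 24.4295667
  S → negative
  λ: split at 3 digits → 123° and 24.3011′; 123 + 24.3011/60 = 123.4050183
  hemisphere W, so the sign is −
Point 2:
  Latitude: split at 2 digits → 50° and 28.5863′; 50 + 28.5863/60 = 50.4764383
  N → positive
  Lon: degrees = first 3 digits = 73, minutes = 56.36997; 73 + 56.36997/60 = 73.9394995
  E ⇒ keep positive
Point 3:
  Lat: split at 2 digits → 71° and 56.0863′; 71 + 56.0863/60 = 71.9347717
  N ⇒ keep positive
  λ: split at 3 digits → 178° and 37.3271′; 178 + 37.3271/60 = 178.6221183
  W ⇒ negate
Point 4:
  φ: degrees = first 2 digits = 6, minutes = 43.8555; 6 + 43.8555/60 = 6.7309250
  N ⇒ keep positive
  λ: degrees = first 3 digits = 153, minutes = 2.32432; 153 + 2.32432/60 = 153.0387387
  E ⇒ keep positive
Point 5:
  Latitude: split at 2 digits → 46° and 42.4489′; 46 + 42.4489/60 = 46.7074817
  S → negative
  Lon: split at 3 digits → 130° and 40.88′; 130 + 40.88/60 = 130.6813333
  E → positive

1. -24.429567, -123.405018
2. 50.476438, 73.939500
3. 71.934772, -178.622118
4. 6.730925, 153.038739
5. -46.707482, 130.681333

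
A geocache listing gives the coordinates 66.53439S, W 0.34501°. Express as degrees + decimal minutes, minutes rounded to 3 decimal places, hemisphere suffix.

66° 32.063′ S, 0° 20.701′ W

φ: minutes = (66.534390 − 66) × 60 = 32.06340
λ: 0° + 0.345010 × 60 = 0° 20.70060′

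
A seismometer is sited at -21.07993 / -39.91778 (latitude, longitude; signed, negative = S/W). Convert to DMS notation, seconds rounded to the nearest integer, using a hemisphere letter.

21°04′48″ S, 39°55′4″ W

Latitude is negative → S; |value| = 21.079930
Lat: 0.079930° → 4.79580′; 0.79580 × 60 = 47.75″
Longitude is negative → W; |value| = 39.917780
Longitude: 0.917780° → 55.06680′; 0.06680 × 60 = 4.01″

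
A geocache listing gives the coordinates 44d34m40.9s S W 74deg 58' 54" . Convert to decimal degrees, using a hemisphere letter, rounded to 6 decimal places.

44.578028° S, 74.981667° W

Latitude: 34′ + 40.9″ = 34.68167′; 44 + 34.68167/60 = 44.5780278
Longitude: 74° + 58/60 + 54/3600 = 74 + 0.966667 + 0.015000 = 74.9816667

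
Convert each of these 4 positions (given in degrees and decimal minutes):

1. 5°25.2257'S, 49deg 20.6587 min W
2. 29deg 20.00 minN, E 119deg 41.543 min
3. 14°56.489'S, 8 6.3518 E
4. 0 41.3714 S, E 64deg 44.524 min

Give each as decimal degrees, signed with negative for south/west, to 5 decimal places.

Point 1:
  Lat: 25.2257′ = 0.420428°; total 5.420428
  S ⇒ negate
  Lon: 49 + 20.6587/60 = 49.344312
  hemisphere W, so the sign is −
Point 2:
  φ: 20′ = 0.333333°; total 29.333333
  N → positive
  Longitude: 41.543′ = 0.692383°; total 119.692383
  E → positive
Point 3:
  φ: 14 + 56.489/60 = 14.941483
  hemisphere S, so the sign is −
  λ: 6.3518′ = 0.105863°; total 8.105863
  E → positive
Point 4:
  φ: 41.3714′ = 0.689523°; total 0.689523
  S ⇒ negate
  Longitude: 44.524′ = 0.742067°; total 64.742067
  E ⇒ keep positive

1. -5.42043, -49.34431
2. 29.33333, 119.69238
3. -14.94148, 8.10586
4. -0.68952, 64.74207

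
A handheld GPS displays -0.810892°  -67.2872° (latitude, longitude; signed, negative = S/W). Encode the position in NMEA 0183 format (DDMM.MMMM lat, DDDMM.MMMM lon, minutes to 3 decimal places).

0048.654,S / 06717.232,W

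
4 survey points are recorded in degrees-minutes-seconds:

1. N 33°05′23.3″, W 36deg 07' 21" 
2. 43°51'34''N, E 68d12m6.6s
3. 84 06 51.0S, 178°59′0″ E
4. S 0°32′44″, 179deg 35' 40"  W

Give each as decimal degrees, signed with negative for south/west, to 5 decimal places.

Point 1:
  φ: 33° + 5/60 + 23.3/3600 = 33 + 0.083333 + 0.006472 = 33.089806
  N ⇒ keep positive
  Longitude: 7′ + 21″ = 7.35000′; 36 + 7.35000/60 = 36.122500
  W → negative
Point 2:
  Lat: 51′ + 34″ = 51.56667′; 43 + 51.56667/60 = 43.859444
  N ⇒ keep positive
  λ: 12′ + 6.6″ = 12.11000′; 68 + 12.11000/60 = 68.201833
  E → positive
Point 3:
  Latitude: 6′ + 51″ = 6.85000′; 84 + 6.85000/60 = 84.114167
  hemisphere S, so the sign is −
  Longitude: 178 + 59/60 + 0/3600 = 178.983333
  E → positive
Point 4:
  Latitude: 0 + 32/60 + 44/3600 = 0.545556
  hemisphere S, so the sign is −
  λ: 179 + 35/60 + 40/3600 = 179.594444
  hemisphere W, so the sign is −

1. 33.08981, -36.12250
2. 43.85944, 68.20183
3. -84.11417, 178.98333
4. -0.54556, -179.59444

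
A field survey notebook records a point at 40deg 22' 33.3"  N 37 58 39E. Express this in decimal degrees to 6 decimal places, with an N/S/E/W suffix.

Lat: 40° + 22/60 + 33.3/3600 = 40 + 0.366667 + 0.009250 = 40.3759167
Longitude: 37° + 58/60 + 39/3600 = 37 + 0.966667 + 0.010833 = 37.9775000

40.375917° N, 37.977500° E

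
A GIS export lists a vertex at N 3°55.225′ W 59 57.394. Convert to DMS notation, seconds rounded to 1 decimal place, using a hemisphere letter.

φ: 55.22500′ → 55′ and 0.22500 × 60 = 13.500″
Longitude: fractional minutes 0.39400 × 60 = 23.640″

3°55′13.5″ N, 59°57′23.6″ W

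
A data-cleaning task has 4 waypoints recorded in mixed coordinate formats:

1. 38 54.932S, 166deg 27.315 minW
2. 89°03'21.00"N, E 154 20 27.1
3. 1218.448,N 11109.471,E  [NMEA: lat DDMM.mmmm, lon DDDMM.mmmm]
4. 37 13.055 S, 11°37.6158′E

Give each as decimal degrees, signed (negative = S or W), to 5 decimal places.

1. -38.91553, -166.45525
2. 89.05583, 154.34086
3. 12.30747, 111.15785
4. -37.21758, 11.62693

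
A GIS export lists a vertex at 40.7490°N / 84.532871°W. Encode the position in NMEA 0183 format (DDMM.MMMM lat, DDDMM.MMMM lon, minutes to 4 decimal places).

Latitude: fractional part 0.749000 → 44.940000 minutes
Lon: minutes = (84.532871 − 84) × 60 = 31.972260

4044.9400,N / 08431.9723,W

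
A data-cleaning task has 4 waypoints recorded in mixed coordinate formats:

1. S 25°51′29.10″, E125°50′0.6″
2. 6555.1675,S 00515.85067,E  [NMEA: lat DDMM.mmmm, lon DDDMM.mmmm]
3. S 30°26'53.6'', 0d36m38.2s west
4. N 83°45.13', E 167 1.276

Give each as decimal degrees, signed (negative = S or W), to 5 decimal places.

1. -25.85808, 125.83350
2. -65.91946, 5.26418
3. -30.44822, -0.61061
4. 83.75217, 167.02127

Point 1:
  Latitude: 25 + 51/60 + 29.1/3600 = 25.858083
  S → negative
  Lon: 125 + 50/60 + 0.6/3600 = 125.833500
  E → positive
Point 2:
  Latitude: degrees = first 2 digits = 65, minutes = 55.1675; 65 + 55.1675/60 = 65.919458
  hemisphere S, so the sign is −
  Lon: degrees = first 3 digits = 5, minutes = 15.85067; 5 + 15.85067/60 = 5.264178
  E → positive
Point 3:
  φ: 30 + 26/60 + 53.6/3600 = 30.448222
  S ⇒ negate
  λ: 0 + 36/60 + 38.2/3600 = 0.610611
  hemisphere W, so the sign is −
Point 4:
  φ: 83 + 45.13/60 = 83.752167
  N ⇒ keep positive
  Longitude: 167 + 1.276/60 = 167.021267
  E ⇒ keep positive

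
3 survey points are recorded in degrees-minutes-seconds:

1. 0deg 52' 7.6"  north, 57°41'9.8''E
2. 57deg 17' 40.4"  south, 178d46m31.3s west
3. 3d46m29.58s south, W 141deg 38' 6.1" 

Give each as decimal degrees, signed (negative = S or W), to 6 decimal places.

Point 1:
  φ: 52′ + 7.6″ = 52.12667′; 0 + 52.12667/60 = 0.8687778
  N → positive
  Longitude: 41′ + 9.8″ = 41.16333′; 57 + 41.16333/60 = 57.6860556
  E ⇒ keep positive
Point 2:
  Latitude: 57° + 17/60 + 40.4/3600 = 57 + 0.283333 + 0.011222 = 57.2945556
  hemisphere S, so the sign is −
  λ: 46′ + 31.3″ = 46.52167′; 178 + 46.52167/60 = 178.7753611
  W ⇒ negate
Point 3:
  Latitude: 46′ + 29.58″ = 46.49300′; 3 + 46.49300/60 = 3.7748833
  S ⇒ negate
  λ: 38′ + 6.1″ = 38.10167′; 141 + 38.10167/60 = 141.6350278
  W → negative

1. 0.868778, 57.686056
2. -57.294556, -178.775361
3. -3.774883, -141.635028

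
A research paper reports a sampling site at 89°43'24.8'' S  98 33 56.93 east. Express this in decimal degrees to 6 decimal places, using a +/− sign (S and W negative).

φ: 89° + 43/60 + 24.8/3600 = 89 + 0.716667 + 0.006889 = 89.7235556
S ⇒ negate
λ: 98° + 33/60 + 56.93/3600 = 98 + 0.550000 + 0.015814 = 98.5658139
E ⇒ keep positive

-89.723556, 98.565814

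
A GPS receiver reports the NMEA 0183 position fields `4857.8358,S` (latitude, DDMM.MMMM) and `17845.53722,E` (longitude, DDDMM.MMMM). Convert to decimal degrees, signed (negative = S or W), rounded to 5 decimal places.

-48.96393, 178.75895

Lat: split at 2 digits → 48° and 57.8358′; 48 + 57.8358/60 = 48.963930
S ⇒ negate
Longitude: split at 3 digits → 178° and 45.53722′; 178 + 45.53722/60 = 178.758954
E ⇒ keep positive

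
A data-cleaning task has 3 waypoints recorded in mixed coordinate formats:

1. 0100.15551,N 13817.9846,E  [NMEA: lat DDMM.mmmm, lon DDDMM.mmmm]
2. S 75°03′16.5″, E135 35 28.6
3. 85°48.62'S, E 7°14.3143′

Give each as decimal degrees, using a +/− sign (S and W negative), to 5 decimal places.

Point 1:
  Lat: split at 2 digits → 01° and 0.15551′; 1 + 0.15551/60 = 1.002592
  N → positive
  Longitude: degrees = first 3 digits = 138, minutes = 17.9846; 138 + 17.9846/60 = 138.299743
  E → positive
Point 2:
  Lat: 75° + 3/60 + 16.5/3600 = 75 + 0.050000 + 0.004583 = 75.054583
  S ⇒ negate
  Lon: 135 + 35/60 + 28.6/3600 = 135.591278
  E ⇒ keep positive
Point 3:
  Lat: 85 + 48.62/60 = 85.810333
  S → negative
  λ: 7 + 14.3143/60 = 7.238572
  E ⇒ keep positive

1. 1.00259, 138.29974
2. -75.05458, 135.59128
3. -85.81033, 7.23857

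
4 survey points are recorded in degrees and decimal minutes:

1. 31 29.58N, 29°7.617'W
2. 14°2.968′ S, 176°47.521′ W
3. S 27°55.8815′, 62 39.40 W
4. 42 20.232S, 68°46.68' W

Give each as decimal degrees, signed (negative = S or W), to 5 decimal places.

Point 1:
  Latitude: 29.58′ = 0.493000°; total 31.493000
  N → positive
  λ: 29 + 7.617/60 = 29.126950
  hemisphere W, so the sign is −
Point 2:
  Latitude: 2.968′ = 0.049467°; total 14.049467
  hemisphere S, so the sign is −
  Lon: 47.521′ = 0.792017°; total 176.792017
  W ⇒ negate
Point 3:
  φ: 27 + 55.8815/60 = 27.931358
  hemisphere S, so the sign is −
  Lon: 39.4′ = 0.656667°; total 62.656667
  W ⇒ negate
Point 4:
  φ: 42 + 20.232/60 = 42.337200
  S ⇒ negate
  λ: 46.68′ = 0.778000°; total 68.778000
  hemisphere W, so the sign is −

1. 31.49300, -29.12695
2. -14.04947, -176.79202
3. -27.93136, -62.65667
4. -42.33720, -68.77800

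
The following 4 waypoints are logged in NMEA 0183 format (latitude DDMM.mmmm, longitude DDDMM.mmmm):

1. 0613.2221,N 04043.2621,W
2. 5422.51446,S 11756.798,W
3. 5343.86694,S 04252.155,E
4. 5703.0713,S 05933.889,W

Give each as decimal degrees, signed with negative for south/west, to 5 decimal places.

1. 6.22037, -40.72104
2. -54.37524, -117.94663
3. -53.73112, 42.86925
4. -57.05119, -59.56482

Point 1:
  Lat: split at 2 digits → 06° and 13.2221′; 6 + 13.2221/60 = 6.220368
  N → positive
  λ: split at 3 digits → 040° and 43.2621′; 40 + 43.2621/60 = 40.721035
  W ⇒ negate
Point 2:
  φ: split at 2 digits → 54° and 22.51446′; 54 + 22.51446/60 = 54.375241
  hemisphere S, so the sign is −
  Lon: split at 3 digits → 117° and 56.798′; 117 + 56.798/60 = 117.946633
  W → negative
Point 3:
  Lat: split at 2 digits → 53° and 43.86694′; 53 + 43.86694/60 = 53.731116
  S → negative
  Longitude: degrees = first 3 digits = 42, minutes = 52.155; 42 + 52.155/60 = 42.869250
  E → positive
Point 4:
  Lat: degrees = first 2 digits = 57, minutes = 3.0713; 57 + 3.0713/60 = 57.051188
  S → negative
  Lon: split at 3 digits → 059° and 33.889′; 59 + 33.889/60 = 59.564817
  hemisphere W, so the sign is −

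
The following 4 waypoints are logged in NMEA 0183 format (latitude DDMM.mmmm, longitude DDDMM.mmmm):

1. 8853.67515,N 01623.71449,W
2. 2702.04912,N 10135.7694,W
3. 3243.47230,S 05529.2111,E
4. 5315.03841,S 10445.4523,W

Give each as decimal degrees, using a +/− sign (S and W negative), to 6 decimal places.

Point 1:
  Latitude: split at 2 digits → 88° and 53.67515′; 88 + 53.67515/60 = 88.8945858
  N → positive
  λ: split at 3 digits → 016° and 23.71449′; 16 + 23.71449/60 = 16.3952415
  hemisphere W, so the sign is −
Point 2:
  φ: degrees = first 2 digits = 27, minutes = 2.04912; 27 + 2.04912/60 = 27.0341520
  N → positive
  Lon: degrees = first 3 digits = 101, minutes = 35.7694; 101 + 35.7694/60 = 101.5961567
  hemisphere W, so the sign is −
Point 3:
  φ: degrees = first 2 digits = 32, minutes = 43.4723; 32 + 43.4723/60 = 32.7245383
  hemisphere S, so the sign is −
  Longitude: degrees = first 3 digits = 55, minutes = 29.2111; 55 + 29.2111/60 = 55.4868517
  E → positive
Point 4:
  Lat: split at 2 digits → 53° and 15.03841′; 53 + 15.03841/60 = 53.2506402
  hemisphere S, so the sign is −
  λ: split at 3 digits → 104° and 45.4523′; 104 + 45.4523/60 = 104.7575383
  hemisphere W, so the sign is −

1. 88.894586, -16.395242
2. 27.034152, -101.596157
3. -32.724538, 55.486852
4. -53.250640, -104.757538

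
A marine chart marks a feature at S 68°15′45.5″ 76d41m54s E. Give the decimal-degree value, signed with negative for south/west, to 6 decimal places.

-68.262639, 76.698333

Lat: 15′ + 45.5″ = 15.75833′; 68 + 15.75833/60 = 68.2626389
hemisphere S, so the sign is −
Longitude: 76 + 41/60 + 54/3600 = 76.6983333
E → positive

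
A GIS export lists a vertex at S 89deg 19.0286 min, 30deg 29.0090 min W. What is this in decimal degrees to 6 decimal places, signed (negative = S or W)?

-89.317143, -30.483483

Lat: 19.0286′ = 0.317143°; total 89.3171433
S ⇒ negate
Lon: 30 + 29.009/60 = 30.4834833
hemisphere W, so the sign is −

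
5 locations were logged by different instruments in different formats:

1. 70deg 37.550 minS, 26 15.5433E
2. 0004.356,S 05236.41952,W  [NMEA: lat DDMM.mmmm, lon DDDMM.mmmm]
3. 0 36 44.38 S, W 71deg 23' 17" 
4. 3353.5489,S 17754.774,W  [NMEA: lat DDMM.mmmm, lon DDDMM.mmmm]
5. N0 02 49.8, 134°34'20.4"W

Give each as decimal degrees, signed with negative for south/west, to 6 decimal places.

Point 1:
  Latitude: 37.55′ = 0.625833°; total 70.6258333
  S ⇒ negate
  Lon: 15.5433′ = 0.259055°; total 26.2590550
  E ⇒ keep positive
Point 2:
  φ: degrees = first 2 digits = 0, minutes = 4.356; 0 + 4.356/60 = 0.0726000
  hemisphere S, so the sign is −
  Lon: split at 3 digits → 052° and 36.41952′; 52 + 36.41952/60 = 52.6069920
  W ⇒ negate
Point 3:
  Lat: 0° + 36/60 + 44.38/3600 = 0 + 0.600000 + 0.012328 = 0.6123278
  hemisphere S, so the sign is −
  Lon: 23′ + 17″ = 23.28333′; 71 + 23.28333/60 = 71.3880556
  W ⇒ negate
Point 4:
  φ: degrees = first 2 digits = 33, minutes = 53.5489; 33 + 53.5489/60 = 33.8924817
  S → negative
  Lon: degrees = first 3 digits = 177, minutes = 54.774; 177 + 54.774/60 = 177.9129000
  W → negative
Point 5:
  Latitude: 2′ + 49.8″ = 2.83000′; 0 + 2.83000/60 = 0.0471667
  N → positive
  λ: 134° + 34/60 + 20.4/3600 = 134 + 0.566667 + 0.005667 = 134.5723333
  hemisphere W, so the sign is −

1. -70.625833, 26.259055
2. -0.072600, -52.606992
3. -0.612328, -71.388056
4. -33.892482, -177.912900
5. 0.047167, -134.572333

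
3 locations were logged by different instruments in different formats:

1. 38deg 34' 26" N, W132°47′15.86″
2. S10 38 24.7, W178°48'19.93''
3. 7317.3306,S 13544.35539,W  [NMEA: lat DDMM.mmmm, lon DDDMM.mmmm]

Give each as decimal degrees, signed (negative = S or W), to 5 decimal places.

1. 38.57389, -132.78774
2. -10.64019, -178.80554
3. -73.28884, -135.73926

Point 1:
  Lat: 38° + 34/60 + 26/3600 = 38 + 0.566667 + 0.007222 = 38.573889
  N → positive
  λ: 47′ + 15.86″ = 47.26433′; 132 + 47.26433/60 = 132.787739
  W ⇒ negate
Point 2:
  Lat: 38′ + 24.7″ = 38.41167′; 10 + 38.41167/60 = 10.640194
  S → negative
  Lon: 48′ + 19.93″ = 48.33217′; 178 + 48.33217/60 = 178.805536
  W ⇒ negate
Point 3:
  Lat: split at 2 digits → 73° and 17.3306′; 73 + 17.3306/60 = 73.288843
  S ⇒ negate
  λ: degrees = first 3 digits = 135, minutes = 44.35539; 135 + 44.35539/60 = 135.739257
  hemisphere W, so the sign is −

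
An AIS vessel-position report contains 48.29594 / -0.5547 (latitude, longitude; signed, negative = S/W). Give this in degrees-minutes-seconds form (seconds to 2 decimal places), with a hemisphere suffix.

Latitude: 0.295940 × 60 = 17.75640′ → 17′, remainder × 60 = 45.3840″
Longitude is negative → W; |value| = 0.554700
Longitude: whole degrees 0; 33.28200′ → 33′ and 16.9200″

48°17′45.38″ N, 0°33′16.92″ W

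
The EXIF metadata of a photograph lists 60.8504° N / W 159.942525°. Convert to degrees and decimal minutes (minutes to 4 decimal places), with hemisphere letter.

60° 51.0240′ N, 159° 56.5515′ W

Latitude: 60° + 0.850400 × 60 = 60° 51.024000′
λ: fractional part 0.942525 → 56.551500 minutes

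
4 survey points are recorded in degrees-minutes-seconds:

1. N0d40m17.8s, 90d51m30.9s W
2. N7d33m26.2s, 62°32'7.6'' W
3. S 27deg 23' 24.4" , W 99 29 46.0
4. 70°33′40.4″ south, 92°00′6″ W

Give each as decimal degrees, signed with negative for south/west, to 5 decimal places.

Point 1:
  Lat: 40′ + 17.8″ = 40.29667′; 0 + 40.29667/60 = 0.671611
  N → positive
  Lon: 90 + 51/60 + 30.9/3600 = 90.858583
  W → negative
Point 2:
  φ: 7° + 33/60 + 26.2/3600 = 7 + 0.550000 + 0.007278 = 7.557278
  N → positive
  λ: 32′ + 7.6″ = 32.12667′; 62 + 32.12667/60 = 62.535444
  W ⇒ negate
Point 3:
  Lat: 27° + 23/60 + 24.4/3600 = 27 + 0.383333 + 0.006778 = 27.390111
  S → negative
  Lon: 99 + 29/60 + 46/3600 = 99.496111
  W → negative
Point 4:
  Lat: 70° + 33/60 + 40.4/3600 = 70 + 0.550000 + 0.011222 = 70.561222
  S → negative
  Lon: 92 + 0/60 + 6/3600 = 92.001667
  hemisphere W, so the sign is −

1. 0.67161, -90.85858
2. 7.55728, -62.53544
3. -27.39011, -99.49611
4. -70.56122, -92.00167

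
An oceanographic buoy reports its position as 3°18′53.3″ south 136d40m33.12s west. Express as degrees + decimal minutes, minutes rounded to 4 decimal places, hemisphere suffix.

3° 18.8883′ S, 136° 40.5520′ W

Lat: 18 + 53.3/60 = 18.888333′
Longitude: seconds/60 = 0.55200; minutes = 40 + 0.55200 = 40.552000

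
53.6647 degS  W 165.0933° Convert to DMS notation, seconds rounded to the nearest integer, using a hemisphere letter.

φ: 0.664700° → 39.88200′; 0.88200 × 60 = 52.92″
λ: whole degrees 165; 5.59800′ → 5′ and 35.88″

53°39′53″ S, 165°05′36″ W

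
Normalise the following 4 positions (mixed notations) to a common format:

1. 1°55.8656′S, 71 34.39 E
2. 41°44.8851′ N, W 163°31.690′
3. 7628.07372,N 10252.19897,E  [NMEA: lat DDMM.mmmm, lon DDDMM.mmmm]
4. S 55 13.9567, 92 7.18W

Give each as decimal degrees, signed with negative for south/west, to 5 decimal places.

Point 1:
  Lat: 1 + 55.8656/60 = 1.931093
  S ⇒ negate
  Longitude: 71 + 34.39/60 = 71.573167
  E → positive
Point 2:
  Latitude: 44.8851′ = 0.748085°; total 41.748085
  N ⇒ keep positive
  Longitude: 163 + 31.69/60 = 163.528167
  hemisphere W, so the sign is −
Point 3:
  φ: split at 2 digits → 76° and 28.07372′; 76 + 28.07372/60 = 76.467895
  N ⇒ keep positive
  λ: split at 3 digits → 102° and 52.19897′; 102 + 52.19897/60 = 102.869983
  E → positive
Point 4:
  Lat: 55 + 13.9567/60 = 55.232612
  S ⇒ negate
  Longitude: 92 + 7.18/60 = 92.119667
  W → negative

1. -1.93109, 71.57317
2. 41.74809, -163.52817
3. 76.46790, 102.86998
4. -55.23261, -92.11967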